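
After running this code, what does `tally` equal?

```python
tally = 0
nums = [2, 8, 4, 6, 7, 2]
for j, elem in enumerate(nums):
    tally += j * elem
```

Let's trace through this code step by step.

Initialize: tally = 0
Initialize: nums = [2, 8, 4, 6, 7, 2]
Entering loop: for j, elem in enumerate(nums):

After execution: tally = 72
72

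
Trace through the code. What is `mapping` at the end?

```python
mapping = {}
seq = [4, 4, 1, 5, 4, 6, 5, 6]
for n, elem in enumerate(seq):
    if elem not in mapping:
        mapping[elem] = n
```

Let's trace through this code step by step.

Initialize: mapping = {}
Initialize: seq = [4, 4, 1, 5, 4, 6, 5, 6]
Entering loop: for n, elem in enumerate(seq):

After execution: mapping = {4: 0, 1: 2, 5: 3, 6: 5}
{4: 0, 1: 2, 5: 3, 6: 5}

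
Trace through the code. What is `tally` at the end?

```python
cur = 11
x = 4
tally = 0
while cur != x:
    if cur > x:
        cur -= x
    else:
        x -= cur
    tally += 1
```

Let's trace through this code step by step.

Initialize: cur = 11
Initialize: x = 4
Initialize: tally = 0
Entering loop: while cur != x:

After execution: tally = 5
5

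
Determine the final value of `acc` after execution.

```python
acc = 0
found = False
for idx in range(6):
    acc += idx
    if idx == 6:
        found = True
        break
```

Let's trace through this code step by step.

Initialize: acc = 0
Initialize: found = False
Entering loop: for idx in range(6):

After execution: acc = 15
15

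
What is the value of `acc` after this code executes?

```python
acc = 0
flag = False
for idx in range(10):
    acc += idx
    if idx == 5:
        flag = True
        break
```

Let's trace through this code step by step.

Initialize: acc = 0
Initialize: flag = False
Entering loop: for idx in range(10):

After execution: acc = 15
15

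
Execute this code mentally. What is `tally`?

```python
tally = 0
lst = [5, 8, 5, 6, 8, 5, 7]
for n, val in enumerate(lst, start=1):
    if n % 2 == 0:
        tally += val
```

Let's trace through this code step by step.

Initialize: tally = 0
Initialize: lst = [5, 8, 5, 6, 8, 5, 7]
Entering loop: for n, val in enumerate(lst, start=1):

After execution: tally = 19
19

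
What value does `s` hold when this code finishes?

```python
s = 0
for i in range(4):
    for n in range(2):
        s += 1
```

Let's trace through this code step by step.

Initialize: s = 0
Entering loop: for i in range(4):

After execution: s = 8
8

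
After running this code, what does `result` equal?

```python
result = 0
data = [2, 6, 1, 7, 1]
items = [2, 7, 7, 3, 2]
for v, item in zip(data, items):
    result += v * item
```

Let's trace through this code step by step.

Initialize: result = 0
Initialize: data = [2, 6, 1, 7, 1]
Initialize: items = [2, 7, 7, 3, 2]
Entering loop: for v, item in zip(data, items):

After execution: result = 76
76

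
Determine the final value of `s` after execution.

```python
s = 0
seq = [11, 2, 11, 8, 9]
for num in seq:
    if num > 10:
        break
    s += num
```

Let's trace through this code step by step.

Initialize: s = 0
Initialize: seq = [11, 2, 11, 8, 9]
Entering loop: for num in seq:

After execution: s = 0
0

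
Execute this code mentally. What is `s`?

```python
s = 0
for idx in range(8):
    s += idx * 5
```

Let's trace through this code step by step.

Initialize: s = 0
Entering loop: for idx in range(8):

After execution: s = 140
140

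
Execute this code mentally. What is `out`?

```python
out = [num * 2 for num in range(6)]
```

Let's trace through this code step by step.

Initialize: out = [num * 2 for num in range(6)]

After execution: out = [0, 2, 4, 6, 8, 10]
[0, 2, 4, 6, 8, 10]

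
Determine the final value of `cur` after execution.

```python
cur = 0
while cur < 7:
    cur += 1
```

Let's trace through this code step by step.

Initialize: cur = 0
Entering loop: while cur < 7:

After execution: cur = 7
7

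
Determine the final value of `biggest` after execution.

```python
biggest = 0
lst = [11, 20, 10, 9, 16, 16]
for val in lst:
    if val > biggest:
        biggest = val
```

Let's trace through this code step by step.

Initialize: biggest = 0
Initialize: lst = [11, 20, 10, 9, 16, 16]
Entering loop: for val in lst:

After execution: biggest = 20
20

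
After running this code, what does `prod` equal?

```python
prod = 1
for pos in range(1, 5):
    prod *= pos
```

Let's trace through this code step by step.

Initialize: prod = 1
Entering loop: for pos in range(1, 5):

After execution: prod = 24
24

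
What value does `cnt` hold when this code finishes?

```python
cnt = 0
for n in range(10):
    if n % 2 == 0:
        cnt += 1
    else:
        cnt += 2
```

Let's trace through this code step by step.

Initialize: cnt = 0
Entering loop: for n in range(10):

After execution: cnt = 15
15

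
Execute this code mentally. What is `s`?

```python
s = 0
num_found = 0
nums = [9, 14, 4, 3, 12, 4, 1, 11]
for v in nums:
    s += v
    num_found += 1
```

Let's trace through this code step by step.

Initialize: s = 0
Initialize: num_found = 0
Initialize: nums = [9, 14, 4, 3, 12, 4, 1, 11]
Entering loop: for v in nums:

After execution: s = 58
58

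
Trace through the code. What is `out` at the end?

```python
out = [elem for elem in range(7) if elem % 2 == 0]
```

Let's trace through this code step by step.

Initialize: out = [elem for elem in range(7) if elem % 2 == 0]

After execution: out = [0, 2, 4, 6]
[0, 2, 4, 6]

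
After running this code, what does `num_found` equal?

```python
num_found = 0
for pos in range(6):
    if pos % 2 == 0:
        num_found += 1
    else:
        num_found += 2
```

Let's trace through this code step by step.

Initialize: num_found = 0
Entering loop: for pos in range(6):

After execution: num_found = 9
9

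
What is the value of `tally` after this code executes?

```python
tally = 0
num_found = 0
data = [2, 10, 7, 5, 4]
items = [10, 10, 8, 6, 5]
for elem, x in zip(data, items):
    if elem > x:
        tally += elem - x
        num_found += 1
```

Let's trace through this code step by step.

Initialize: tally = 0
Initialize: num_found = 0
Initialize: data = [2, 10, 7, 5, 4]
Initialize: items = [10, 10, 8, 6, 5]
Entering loop: for elem, x in zip(data, items):

After execution: tally = 0
0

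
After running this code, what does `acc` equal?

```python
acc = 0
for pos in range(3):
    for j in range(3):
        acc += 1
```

Let's trace through this code step by step.

Initialize: acc = 0
Entering loop: for pos in range(3):

After execution: acc = 9
9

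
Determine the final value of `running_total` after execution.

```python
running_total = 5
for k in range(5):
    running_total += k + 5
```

Let's trace through this code step by step.

Initialize: running_total = 5
Entering loop: for k in range(5):

After execution: running_total = 40
40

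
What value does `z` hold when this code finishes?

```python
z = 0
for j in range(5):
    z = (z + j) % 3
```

Let's trace through this code step by step.

Initialize: z = 0
Entering loop: for j in range(5):

After execution: z = 1
1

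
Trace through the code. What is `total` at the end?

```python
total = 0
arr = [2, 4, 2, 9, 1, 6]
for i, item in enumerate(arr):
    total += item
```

Let's trace through this code step by step.

Initialize: total = 0
Initialize: arr = [2, 4, 2, 9, 1, 6]
Entering loop: for i, item in enumerate(arr):

After execution: total = 24
24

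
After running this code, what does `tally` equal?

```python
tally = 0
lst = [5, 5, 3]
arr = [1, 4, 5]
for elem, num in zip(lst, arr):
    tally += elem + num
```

Let's trace through this code step by step.

Initialize: tally = 0
Initialize: lst = [5, 5, 3]
Initialize: arr = [1, 4, 5]
Entering loop: for elem, num in zip(lst, arr):

After execution: tally = 23
23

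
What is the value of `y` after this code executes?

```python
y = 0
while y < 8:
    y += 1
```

Let's trace through this code step by step.

Initialize: y = 0
Entering loop: while y < 8:

After execution: y = 8
8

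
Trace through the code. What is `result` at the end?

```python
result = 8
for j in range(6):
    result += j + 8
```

Let's trace through this code step by step.

Initialize: result = 8
Entering loop: for j in range(6):

After execution: result = 71
71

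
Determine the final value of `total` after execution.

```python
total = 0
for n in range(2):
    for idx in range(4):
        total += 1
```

Let's trace through this code step by step.

Initialize: total = 0
Entering loop: for n in range(2):

After execution: total = 8
8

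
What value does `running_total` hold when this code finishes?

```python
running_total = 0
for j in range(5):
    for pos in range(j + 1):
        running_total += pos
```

Let's trace through this code step by step.

Initialize: running_total = 0
Entering loop: for j in range(5):

After execution: running_total = 20
20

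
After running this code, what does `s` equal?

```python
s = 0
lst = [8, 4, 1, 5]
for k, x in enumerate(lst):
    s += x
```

Let's trace through this code step by step.

Initialize: s = 0
Initialize: lst = [8, 4, 1, 5]
Entering loop: for k, x in enumerate(lst):

After execution: s = 18
18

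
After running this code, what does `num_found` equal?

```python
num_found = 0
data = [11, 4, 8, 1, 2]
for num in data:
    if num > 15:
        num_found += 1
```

Let's trace through this code step by step.

Initialize: num_found = 0
Initialize: data = [11, 4, 8, 1, 2]
Entering loop: for num in data:

After execution: num_found = 0
0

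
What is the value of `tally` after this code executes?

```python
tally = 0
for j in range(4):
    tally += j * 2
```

Let's trace through this code step by step.

Initialize: tally = 0
Entering loop: for j in range(4):

After execution: tally = 12
12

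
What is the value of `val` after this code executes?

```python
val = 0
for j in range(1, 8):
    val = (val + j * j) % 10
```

Let's trace through this code step by step.

Initialize: val = 0
Entering loop: for j in range(1, 8):

After execution: val = 0
0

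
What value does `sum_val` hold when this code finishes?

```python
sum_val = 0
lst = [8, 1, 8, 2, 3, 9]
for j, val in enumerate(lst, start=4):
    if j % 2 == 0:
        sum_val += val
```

Let's trace through this code step by step.

Initialize: sum_val = 0
Initialize: lst = [8, 1, 8, 2, 3, 9]
Entering loop: for j, val in enumerate(lst, start=4):

After execution: sum_val = 19
19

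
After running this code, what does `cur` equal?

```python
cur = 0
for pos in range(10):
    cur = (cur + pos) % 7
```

Let's trace through this code step by step.

Initialize: cur = 0
Entering loop: for pos in range(10):

After execution: cur = 3
3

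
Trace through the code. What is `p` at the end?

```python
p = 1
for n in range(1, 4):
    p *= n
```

Let's trace through this code step by step.

Initialize: p = 1
Entering loop: for n in range(1, 4):

After execution: p = 6
6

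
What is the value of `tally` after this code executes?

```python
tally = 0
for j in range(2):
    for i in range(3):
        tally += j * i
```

Let's trace through this code step by step.

Initialize: tally = 0
Entering loop: for j in range(2):

After execution: tally = 3
3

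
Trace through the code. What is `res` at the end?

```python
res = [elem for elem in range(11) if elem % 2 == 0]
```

Let's trace through this code step by step.

Initialize: res = [elem for elem in range(11) if elem % 2 == 0]

After execution: res = [0, 2, 4, 6, 8, 10]
[0, 2, 4, 6, 8, 10]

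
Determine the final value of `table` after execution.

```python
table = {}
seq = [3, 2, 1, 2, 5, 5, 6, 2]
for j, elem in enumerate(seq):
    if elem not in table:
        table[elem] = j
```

Let's trace through this code step by step.

Initialize: table = {}
Initialize: seq = [3, 2, 1, 2, 5, 5, 6, 2]
Entering loop: for j, elem in enumerate(seq):

After execution: table = {3: 0, 2: 1, 1: 2, 5: 4, 6: 6}
{3: 0, 2: 1, 1: 2, 5: 4, 6: 6}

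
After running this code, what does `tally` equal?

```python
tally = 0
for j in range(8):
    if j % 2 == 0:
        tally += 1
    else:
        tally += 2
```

Let's trace through this code step by step.

Initialize: tally = 0
Entering loop: for j in range(8):

After execution: tally = 12
12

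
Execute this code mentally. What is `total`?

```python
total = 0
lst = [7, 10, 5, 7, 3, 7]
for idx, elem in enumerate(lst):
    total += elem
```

Let's trace through this code step by step.

Initialize: total = 0
Initialize: lst = [7, 10, 5, 7, 3, 7]
Entering loop: for idx, elem in enumerate(lst):

After execution: total = 39
39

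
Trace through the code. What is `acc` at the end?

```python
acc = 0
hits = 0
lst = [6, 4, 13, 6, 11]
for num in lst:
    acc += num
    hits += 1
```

Let's trace through this code step by step.

Initialize: acc = 0
Initialize: hits = 0
Initialize: lst = [6, 4, 13, 6, 11]
Entering loop: for num in lst:

After execution: acc = 40
40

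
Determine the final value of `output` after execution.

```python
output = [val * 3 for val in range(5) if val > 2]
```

Let's trace through this code step by step.

Initialize: output = [val * 3 for val in range(5) if val > 2]

After execution: output = [9, 12]
[9, 12]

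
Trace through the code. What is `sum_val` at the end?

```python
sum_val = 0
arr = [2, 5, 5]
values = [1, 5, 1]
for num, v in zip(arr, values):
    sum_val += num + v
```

Let's trace through this code step by step.

Initialize: sum_val = 0
Initialize: arr = [2, 5, 5]
Initialize: values = [1, 5, 1]
Entering loop: for num, v in zip(arr, values):

After execution: sum_val = 19
19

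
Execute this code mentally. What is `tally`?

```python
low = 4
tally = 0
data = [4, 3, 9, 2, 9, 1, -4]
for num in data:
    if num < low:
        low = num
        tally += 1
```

Let's trace through this code step by step.

Initialize: low = 4
Initialize: tally = 0
Initialize: data = [4, 3, 9, 2, 9, 1, -4]
Entering loop: for num in data:

After execution: tally = 4
4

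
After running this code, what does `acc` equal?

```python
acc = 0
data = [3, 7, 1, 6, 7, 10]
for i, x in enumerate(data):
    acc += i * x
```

Let's trace through this code step by step.

Initialize: acc = 0
Initialize: data = [3, 7, 1, 6, 7, 10]
Entering loop: for i, x in enumerate(data):

After execution: acc = 105
105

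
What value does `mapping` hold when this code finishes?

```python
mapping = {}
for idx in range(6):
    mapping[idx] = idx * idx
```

Let's trace through this code step by step.

Initialize: mapping = {}
Entering loop: for idx in range(6):

After execution: mapping = {0: 0, 1: 1, 2: 4, 3: 9, 4: 16, 5: 25}
{0: 0, 1: 1, 2: 4, 3: 9, 4: 16, 5: 25}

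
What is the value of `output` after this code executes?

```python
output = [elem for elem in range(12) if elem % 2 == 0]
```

Let's trace through this code step by step.

Initialize: output = [elem for elem in range(12) if elem % 2 == 0]

After execution: output = [0, 2, 4, 6, 8, 10]
[0, 2, 4, 6, 8, 10]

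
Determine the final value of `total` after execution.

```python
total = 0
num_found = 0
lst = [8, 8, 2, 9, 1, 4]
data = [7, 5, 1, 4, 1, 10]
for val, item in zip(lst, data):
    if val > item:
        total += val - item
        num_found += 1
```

Let's trace through this code step by step.

Initialize: total = 0
Initialize: num_found = 0
Initialize: lst = [8, 8, 2, 9, 1, 4]
Initialize: data = [7, 5, 1, 4, 1, 10]
Entering loop: for val, item in zip(lst, data):

After execution: total = 10
10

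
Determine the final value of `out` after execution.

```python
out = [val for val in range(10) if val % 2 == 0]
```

Let's trace through this code step by step.

Initialize: out = [val for val in range(10) if val % 2 == 0]

After execution: out = [0, 2, 4, 6, 8]
[0, 2, 4, 6, 8]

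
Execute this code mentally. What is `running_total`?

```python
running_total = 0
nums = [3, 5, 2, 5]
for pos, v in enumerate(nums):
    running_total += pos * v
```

Let's trace through this code step by step.

Initialize: running_total = 0
Initialize: nums = [3, 5, 2, 5]
Entering loop: for pos, v in enumerate(nums):

After execution: running_total = 24
24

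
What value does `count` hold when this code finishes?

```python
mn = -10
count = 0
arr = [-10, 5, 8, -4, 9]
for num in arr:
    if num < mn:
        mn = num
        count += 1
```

Let's trace through this code step by step.

Initialize: mn = -10
Initialize: count = 0
Initialize: arr = [-10, 5, 8, -4, 9]
Entering loop: for num in arr:

After execution: count = 0
0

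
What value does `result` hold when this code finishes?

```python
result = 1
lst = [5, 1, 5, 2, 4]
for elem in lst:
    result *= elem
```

Let's trace through this code step by step.

Initialize: result = 1
Initialize: lst = [5, 1, 5, 2, 4]
Entering loop: for elem in lst:

After execution: result = 200
200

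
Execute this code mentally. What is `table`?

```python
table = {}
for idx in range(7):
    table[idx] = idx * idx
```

Let's trace through this code step by step.

Initialize: table = {}
Entering loop: for idx in range(7):

After execution: table = {0: 0, 1: 1, 2: 4, 3: 9, 4: 16, 5: 25, 6: 36}
{0: 0, 1: 1, 2: 4, 3: 9, 4: 16, 5: 25, 6: 36}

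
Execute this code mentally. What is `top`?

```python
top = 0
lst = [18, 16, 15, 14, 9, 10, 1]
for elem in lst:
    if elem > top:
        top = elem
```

Let's trace through this code step by step.

Initialize: top = 0
Initialize: lst = [18, 16, 15, 14, 9, 10, 1]
Entering loop: for elem in lst:

After execution: top = 18
18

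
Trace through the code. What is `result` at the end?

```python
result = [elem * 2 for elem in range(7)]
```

Let's trace through this code step by step.

Initialize: result = [elem * 2 for elem in range(7)]

After execution: result = [0, 2, 4, 6, 8, 10, 12]
[0, 2, 4, 6, 8, 10, 12]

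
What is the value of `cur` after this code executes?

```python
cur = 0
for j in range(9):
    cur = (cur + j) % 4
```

Let's trace through this code step by step.

Initialize: cur = 0
Entering loop: for j in range(9):

After execution: cur = 0
0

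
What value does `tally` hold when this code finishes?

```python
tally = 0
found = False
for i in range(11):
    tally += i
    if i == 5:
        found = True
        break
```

Let's trace through this code step by step.

Initialize: tally = 0
Initialize: found = False
Entering loop: for i in range(11):

After execution: tally = 15
15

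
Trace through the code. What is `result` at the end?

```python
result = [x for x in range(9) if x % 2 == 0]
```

Let's trace through this code step by step.

Initialize: result = [x for x in range(9) if x % 2 == 0]

After execution: result = [0, 2, 4, 6, 8]
[0, 2, 4, 6, 8]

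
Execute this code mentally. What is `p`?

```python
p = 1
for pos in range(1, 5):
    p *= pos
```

Let's trace through this code step by step.

Initialize: p = 1
Entering loop: for pos in range(1, 5):

After execution: p = 24
24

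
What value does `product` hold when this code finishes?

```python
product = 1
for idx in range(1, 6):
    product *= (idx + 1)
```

Let's trace through this code step by step.

Initialize: product = 1
Entering loop: for idx in range(1, 6):

After execution: product = 720
720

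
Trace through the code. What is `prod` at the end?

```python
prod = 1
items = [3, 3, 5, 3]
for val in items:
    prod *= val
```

Let's trace through this code step by step.

Initialize: prod = 1
Initialize: items = [3, 3, 5, 3]
Entering loop: for val in items:

After execution: prod = 135
135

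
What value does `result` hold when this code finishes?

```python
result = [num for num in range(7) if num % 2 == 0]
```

Let's trace through this code step by step.

Initialize: result = [num for num in range(7) if num % 2 == 0]

After execution: result = [0, 2, 4, 6]
[0, 2, 4, 6]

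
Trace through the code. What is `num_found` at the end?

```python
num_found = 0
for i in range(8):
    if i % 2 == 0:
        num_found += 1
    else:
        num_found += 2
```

Let's trace through this code step by step.

Initialize: num_found = 0
Entering loop: for i in range(8):

After execution: num_found = 12
12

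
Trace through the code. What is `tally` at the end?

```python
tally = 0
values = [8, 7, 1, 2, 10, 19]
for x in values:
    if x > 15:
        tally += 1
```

Let's trace through this code step by step.

Initialize: tally = 0
Initialize: values = [8, 7, 1, 2, 10, 19]
Entering loop: for x in values:

After execution: tally = 1
1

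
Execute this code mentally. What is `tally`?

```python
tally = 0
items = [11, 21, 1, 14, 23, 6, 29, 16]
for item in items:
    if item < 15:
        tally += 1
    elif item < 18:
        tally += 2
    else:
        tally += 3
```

Let's trace through this code step by step.

Initialize: tally = 0
Initialize: items = [11, 21, 1, 14, 23, 6, 29, 16]
Entering loop: for item in items:

After execution: tally = 15
15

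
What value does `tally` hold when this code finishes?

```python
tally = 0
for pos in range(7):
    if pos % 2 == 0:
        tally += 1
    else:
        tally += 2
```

Let's trace through this code step by step.

Initialize: tally = 0
Entering loop: for pos in range(7):

After execution: tally = 10
10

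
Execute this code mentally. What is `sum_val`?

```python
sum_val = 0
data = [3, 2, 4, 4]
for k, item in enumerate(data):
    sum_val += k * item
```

Let's trace through this code step by step.

Initialize: sum_val = 0
Initialize: data = [3, 2, 4, 4]
Entering loop: for k, item in enumerate(data):

After execution: sum_val = 22
22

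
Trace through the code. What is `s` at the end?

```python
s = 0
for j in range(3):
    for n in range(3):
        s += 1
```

Let's trace through this code step by step.

Initialize: s = 0
Entering loop: for j in range(3):

After execution: s = 9
9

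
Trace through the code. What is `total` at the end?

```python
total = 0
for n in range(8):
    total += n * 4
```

Let's trace through this code step by step.

Initialize: total = 0
Entering loop: for n in range(8):

After execution: total = 112
112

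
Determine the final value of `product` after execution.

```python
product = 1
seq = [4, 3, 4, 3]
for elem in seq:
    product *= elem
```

Let's trace through this code step by step.

Initialize: product = 1
Initialize: seq = [4, 3, 4, 3]
Entering loop: for elem in seq:

After execution: product = 144
144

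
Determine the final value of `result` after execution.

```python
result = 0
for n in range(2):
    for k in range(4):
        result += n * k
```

Let's trace through this code step by step.

Initialize: result = 0
Entering loop: for n in range(2):

After execution: result = 6
6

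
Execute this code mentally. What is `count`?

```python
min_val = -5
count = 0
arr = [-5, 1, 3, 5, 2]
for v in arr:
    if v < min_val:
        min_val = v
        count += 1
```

Let's trace through this code step by step.

Initialize: min_val = -5
Initialize: count = 0
Initialize: arr = [-5, 1, 3, 5, 2]
Entering loop: for v in arr:

After execution: count = 0
0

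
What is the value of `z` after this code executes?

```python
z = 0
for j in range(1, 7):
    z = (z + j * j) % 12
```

Let's trace through this code step by step.

Initialize: z = 0
Entering loop: for j in range(1, 7):

After execution: z = 7
7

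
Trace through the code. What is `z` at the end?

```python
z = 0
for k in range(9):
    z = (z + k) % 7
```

Let's trace through this code step by step.

Initialize: z = 0
Entering loop: for k in range(9):

After execution: z = 1
1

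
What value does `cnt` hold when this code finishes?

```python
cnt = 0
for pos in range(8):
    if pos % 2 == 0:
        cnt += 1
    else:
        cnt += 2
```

Let's trace through this code step by step.

Initialize: cnt = 0
Entering loop: for pos in range(8):

After execution: cnt = 12
12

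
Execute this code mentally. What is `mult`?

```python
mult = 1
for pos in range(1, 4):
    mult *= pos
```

Let's trace through this code step by step.

Initialize: mult = 1
Entering loop: for pos in range(1, 4):

After execution: mult = 6
6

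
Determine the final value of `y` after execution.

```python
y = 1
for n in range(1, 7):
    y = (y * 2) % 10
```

Let's trace through this code step by step.

Initialize: y = 1
Entering loop: for n in range(1, 7):

After execution: y = 4
4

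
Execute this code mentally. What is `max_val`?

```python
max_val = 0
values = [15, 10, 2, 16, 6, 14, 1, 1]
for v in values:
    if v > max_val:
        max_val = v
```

Let's trace through this code step by step.

Initialize: max_val = 0
Initialize: values = [15, 10, 2, 16, 6, 14, 1, 1]
Entering loop: for v in values:

After execution: max_val = 16
16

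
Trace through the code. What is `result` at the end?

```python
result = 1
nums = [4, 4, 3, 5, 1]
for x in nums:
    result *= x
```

Let's trace through this code step by step.

Initialize: result = 1
Initialize: nums = [4, 4, 3, 5, 1]
Entering loop: for x in nums:

After execution: result = 240
240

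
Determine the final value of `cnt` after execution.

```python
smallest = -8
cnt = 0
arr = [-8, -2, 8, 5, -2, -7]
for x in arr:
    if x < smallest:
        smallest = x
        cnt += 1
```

Let's trace through this code step by step.

Initialize: smallest = -8
Initialize: cnt = 0
Initialize: arr = [-8, -2, 8, 5, -2, -7]
Entering loop: for x in arr:

After execution: cnt = 0
0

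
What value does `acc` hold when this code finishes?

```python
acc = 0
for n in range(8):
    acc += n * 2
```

Let's trace through this code step by step.

Initialize: acc = 0
Entering loop: for n in range(8):

After execution: acc = 56
56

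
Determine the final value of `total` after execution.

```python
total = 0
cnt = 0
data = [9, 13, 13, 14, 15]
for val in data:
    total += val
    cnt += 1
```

Let's trace through this code step by step.

Initialize: total = 0
Initialize: cnt = 0
Initialize: data = [9, 13, 13, 14, 15]
Entering loop: for val in data:

After execution: total = 64
64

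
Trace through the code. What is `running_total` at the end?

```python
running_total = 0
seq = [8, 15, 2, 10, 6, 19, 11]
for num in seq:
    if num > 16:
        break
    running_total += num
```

Let's trace through this code step by step.

Initialize: running_total = 0
Initialize: seq = [8, 15, 2, 10, 6, 19, 11]
Entering loop: for num in seq:

After execution: running_total = 41
41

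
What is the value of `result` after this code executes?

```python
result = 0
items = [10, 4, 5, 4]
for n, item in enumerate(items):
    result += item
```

Let's trace through this code step by step.

Initialize: result = 0
Initialize: items = [10, 4, 5, 4]
Entering loop: for n, item in enumerate(items):

After execution: result = 23
23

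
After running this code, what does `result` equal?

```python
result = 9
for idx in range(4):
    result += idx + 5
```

Let's trace through this code step by step.

Initialize: result = 9
Entering loop: for idx in range(4):

After execution: result = 35
35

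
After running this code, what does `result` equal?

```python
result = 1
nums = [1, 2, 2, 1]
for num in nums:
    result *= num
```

Let's trace through this code step by step.

Initialize: result = 1
Initialize: nums = [1, 2, 2, 1]
Entering loop: for num in nums:

After execution: result = 4
4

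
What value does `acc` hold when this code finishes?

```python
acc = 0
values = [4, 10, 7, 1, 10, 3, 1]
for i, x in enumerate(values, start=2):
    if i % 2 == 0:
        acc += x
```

Let's trace through this code step by step.

Initialize: acc = 0
Initialize: values = [4, 10, 7, 1, 10, 3, 1]
Entering loop: for i, x in enumerate(values, start=2):

After execution: acc = 22
22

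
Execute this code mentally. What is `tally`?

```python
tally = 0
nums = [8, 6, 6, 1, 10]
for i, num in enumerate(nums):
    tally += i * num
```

Let's trace through this code step by step.

Initialize: tally = 0
Initialize: nums = [8, 6, 6, 1, 10]
Entering loop: for i, num in enumerate(nums):

After execution: tally = 61
61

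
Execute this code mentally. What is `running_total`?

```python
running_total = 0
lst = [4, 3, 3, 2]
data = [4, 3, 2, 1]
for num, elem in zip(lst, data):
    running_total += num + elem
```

Let's trace through this code step by step.

Initialize: running_total = 0
Initialize: lst = [4, 3, 3, 2]
Initialize: data = [4, 3, 2, 1]
Entering loop: for num, elem in zip(lst, data):

After execution: running_total = 22
22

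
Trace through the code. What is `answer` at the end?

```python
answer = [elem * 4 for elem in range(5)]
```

Let's trace through this code step by step.

Initialize: answer = [elem * 4 for elem in range(5)]

After execution: answer = [0, 4, 8, 12, 16]
[0, 4, 8, 12, 16]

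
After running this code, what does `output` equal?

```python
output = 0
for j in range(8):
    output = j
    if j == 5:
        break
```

Let's trace through this code step by step.

Initialize: output = 0
Entering loop: for j in range(8):

After execution: output = 5
5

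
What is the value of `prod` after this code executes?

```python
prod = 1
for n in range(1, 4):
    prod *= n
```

Let's trace through this code step by step.

Initialize: prod = 1
Entering loop: for n in range(1, 4):

After execution: prod = 6
6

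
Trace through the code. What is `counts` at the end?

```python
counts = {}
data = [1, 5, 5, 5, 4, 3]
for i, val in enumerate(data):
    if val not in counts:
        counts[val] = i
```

Let's trace through this code step by step.

Initialize: counts = {}
Initialize: data = [1, 5, 5, 5, 4, 3]
Entering loop: for i, val in enumerate(data):

After execution: counts = {1: 0, 5: 1, 4: 4, 3: 5}
{1: 0, 5: 1, 4: 4, 3: 5}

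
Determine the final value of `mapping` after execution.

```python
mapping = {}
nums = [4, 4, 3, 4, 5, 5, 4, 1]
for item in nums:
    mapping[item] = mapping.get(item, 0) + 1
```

Let's trace through this code step by step.

Initialize: mapping = {}
Initialize: nums = [4, 4, 3, 4, 5, 5, 4, 1]
Entering loop: for item in nums:

After execution: mapping = {4: 4, 3: 1, 5: 2, 1: 1}
{4: 4, 3: 1, 5: 2, 1: 1}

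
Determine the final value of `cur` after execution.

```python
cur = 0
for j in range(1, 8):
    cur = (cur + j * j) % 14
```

Let's trace through this code step by step.

Initialize: cur = 0
Entering loop: for j in range(1, 8):

After execution: cur = 0
0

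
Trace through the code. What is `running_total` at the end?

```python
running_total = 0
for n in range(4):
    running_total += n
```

Let's trace through this code step by step.

Initialize: running_total = 0
Entering loop: for n in range(4):

After execution: running_total = 6
6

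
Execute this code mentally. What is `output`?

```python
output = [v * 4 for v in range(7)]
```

Let's trace through this code step by step.

Initialize: output = [v * 4 for v in range(7)]

After execution: output = [0, 4, 8, 12, 16, 20, 24]
[0, 4, 8, 12, 16, 20, 24]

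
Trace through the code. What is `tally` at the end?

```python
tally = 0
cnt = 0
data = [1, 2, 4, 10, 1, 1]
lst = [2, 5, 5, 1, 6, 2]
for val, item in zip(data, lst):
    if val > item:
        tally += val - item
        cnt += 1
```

Let's trace through this code step by step.

Initialize: tally = 0
Initialize: cnt = 0
Initialize: data = [1, 2, 4, 10, 1, 1]
Initialize: lst = [2, 5, 5, 1, 6, 2]
Entering loop: for val, item in zip(data, lst):

After execution: tally = 9
9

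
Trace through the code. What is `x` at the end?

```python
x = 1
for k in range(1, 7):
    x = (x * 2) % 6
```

Let's trace through this code step by step.

Initialize: x = 1
Entering loop: for k in range(1, 7):

After execution: x = 4
4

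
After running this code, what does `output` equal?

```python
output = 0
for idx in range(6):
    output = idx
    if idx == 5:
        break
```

Let's trace through this code step by step.

Initialize: output = 0
Entering loop: for idx in range(6):

After execution: output = 5
5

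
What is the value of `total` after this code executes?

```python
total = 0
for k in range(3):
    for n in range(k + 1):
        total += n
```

Let's trace through this code step by step.

Initialize: total = 0
Entering loop: for k in range(3):

After execution: total = 4
4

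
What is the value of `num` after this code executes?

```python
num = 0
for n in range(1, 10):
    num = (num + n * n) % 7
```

Let's trace through this code step by step.

Initialize: num = 0
Entering loop: for n in range(1, 10):

After execution: num = 5
5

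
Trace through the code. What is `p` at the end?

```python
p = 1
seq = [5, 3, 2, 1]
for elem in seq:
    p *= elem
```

Let's trace through this code step by step.

Initialize: p = 1
Initialize: seq = [5, 3, 2, 1]
Entering loop: for elem in seq:

After execution: p = 30
30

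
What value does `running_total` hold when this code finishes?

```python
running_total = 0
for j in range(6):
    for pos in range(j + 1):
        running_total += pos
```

Let's trace through this code step by step.

Initialize: running_total = 0
Entering loop: for j in range(6):

After execution: running_total = 35
35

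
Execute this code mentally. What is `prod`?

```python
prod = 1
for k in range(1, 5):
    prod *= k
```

Let's trace through this code step by step.

Initialize: prod = 1
Entering loop: for k in range(1, 5):

After execution: prod = 24
24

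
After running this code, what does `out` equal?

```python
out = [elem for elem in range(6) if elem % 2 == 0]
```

Let's trace through this code step by step.

Initialize: out = [elem for elem in range(6) if elem % 2 == 0]

After execution: out = [0, 2, 4]
[0, 2, 4]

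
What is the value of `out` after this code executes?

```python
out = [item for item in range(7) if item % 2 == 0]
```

Let's trace through this code step by step.

Initialize: out = [item for item in range(7) if item % 2 == 0]

After execution: out = [0, 2, 4, 6]
[0, 2, 4, 6]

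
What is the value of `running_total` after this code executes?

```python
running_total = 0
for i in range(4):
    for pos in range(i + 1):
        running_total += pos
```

Let's trace through this code step by step.

Initialize: running_total = 0
Entering loop: for i in range(4):

After execution: running_total = 10
10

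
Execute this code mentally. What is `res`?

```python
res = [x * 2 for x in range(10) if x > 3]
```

Let's trace through this code step by step.

Initialize: res = [x * 2 for x in range(10) if x > 3]

After execution: res = [8, 10, 12, 14, 16, 18]
[8, 10, 12, 14, 16, 18]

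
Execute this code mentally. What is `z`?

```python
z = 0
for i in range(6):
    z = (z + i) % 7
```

Let's trace through this code step by step.

Initialize: z = 0
Entering loop: for i in range(6):

After execution: z = 1
1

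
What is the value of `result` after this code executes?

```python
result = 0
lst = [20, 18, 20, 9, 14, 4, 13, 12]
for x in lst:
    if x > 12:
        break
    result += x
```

Let's trace through this code step by step.

Initialize: result = 0
Initialize: lst = [20, 18, 20, 9, 14, 4, 13, 12]
Entering loop: for x in lst:

After execution: result = 0
0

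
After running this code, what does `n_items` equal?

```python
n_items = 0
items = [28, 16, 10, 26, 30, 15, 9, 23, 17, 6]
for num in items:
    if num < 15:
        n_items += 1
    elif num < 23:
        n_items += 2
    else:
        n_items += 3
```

Let's trace through this code step by step.

Initialize: n_items = 0
Initialize: items = [28, 16, 10, 26, 30, 15, 9, 23, 17, 6]
Entering loop: for num in items:

After execution: n_items = 21
21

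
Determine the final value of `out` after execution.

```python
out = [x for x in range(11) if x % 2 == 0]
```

Let's trace through this code step by step.

Initialize: out = [x for x in range(11) if x % 2 == 0]

After execution: out = [0, 2, 4, 6, 8, 10]
[0, 2, 4, 6, 8, 10]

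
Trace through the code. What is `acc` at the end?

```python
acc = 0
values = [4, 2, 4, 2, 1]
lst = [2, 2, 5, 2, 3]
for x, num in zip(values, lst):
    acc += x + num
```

Let's trace through this code step by step.

Initialize: acc = 0
Initialize: values = [4, 2, 4, 2, 1]
Initialize: lst = [2, 2, 5, 2, 3]
Entering loop: for x, num in zip(values, lst):

After execution: acc = 27
27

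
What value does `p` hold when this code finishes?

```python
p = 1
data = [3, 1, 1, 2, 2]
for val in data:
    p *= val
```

Let's trace through this code step by step.

Initialize: p = 1
Initialize: data = [3, 1, 1, 2, 2]
Entering loop: for val in data:

After execution: p = 12
12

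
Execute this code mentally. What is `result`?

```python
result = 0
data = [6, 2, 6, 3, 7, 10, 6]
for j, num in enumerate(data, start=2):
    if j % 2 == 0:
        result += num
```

Let's trace through this code step by step.

Initialize: result = 0
Initialize: data = [6, 2, 6, 3, 7, 10, 6]
Entering loop: for j, num in enumerate(data, start=2):

After execution: result = 25
25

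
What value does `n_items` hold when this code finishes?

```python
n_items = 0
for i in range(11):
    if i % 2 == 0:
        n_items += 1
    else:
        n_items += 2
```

Let's trace through this code step by step.

Initialize: n_items = 0
Entering loop: for i in range(11):

After execution: n_items = 16
16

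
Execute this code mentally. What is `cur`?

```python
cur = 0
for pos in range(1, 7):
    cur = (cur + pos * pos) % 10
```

Let's trace through this code step by step.

Initialize: cur = 0
Entering loop: for pos in range(1, 7):

After execution: cur = 1
1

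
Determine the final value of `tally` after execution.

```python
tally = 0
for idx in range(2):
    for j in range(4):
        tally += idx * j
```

Let's trace through this code step by step.

Initialize: tally = 0
Entering loop: for idx in range(2):

After execution: tally = 6
6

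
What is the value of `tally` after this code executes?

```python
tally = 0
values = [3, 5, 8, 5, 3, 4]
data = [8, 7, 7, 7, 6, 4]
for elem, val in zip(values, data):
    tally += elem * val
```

Let's trace through this code step by step.

Initialize: tally = 0
Initialize: values = [3, 5, 8, 5, 3, 4]
Initialize: data = [8, 7, 7, 7, 6, 4]
Entering loop: for elem, val in zip(values, data):

After execution: tally = 184
184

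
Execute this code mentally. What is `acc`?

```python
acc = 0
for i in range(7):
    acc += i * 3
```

Let's trace through this code step by step.

Initialize: acc = 0
Entering loop: for i in range(7):

After execution: acc = 63
63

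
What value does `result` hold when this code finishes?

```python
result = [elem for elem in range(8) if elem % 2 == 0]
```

Let's trace through this code step by step.

Initialize: result = [elem for elem in range(8) if elem % 2 == 0]

After execution: result = [0, 2, 4, 6]
[0, 2, 4, 6]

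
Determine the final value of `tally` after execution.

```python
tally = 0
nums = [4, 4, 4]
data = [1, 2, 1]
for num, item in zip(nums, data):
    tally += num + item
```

Let's trace through this code step by step.

Initialize: tally = 0
Initialize: nums = [4, 4, 4]
Initialize: data = [1, 2, 1]
Entering loop: for num, item in zip(nums, data):

After execution: tally = 16
16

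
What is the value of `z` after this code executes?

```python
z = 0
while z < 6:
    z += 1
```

Let's trace through this code step by step.

Initialize: z = 0
Entering loop: while z < 6:

After execution: z = 6
6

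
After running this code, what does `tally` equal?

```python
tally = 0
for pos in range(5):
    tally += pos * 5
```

Let's trace through this code step by step.

Initialize: tally = 0
Entering loop: for pos in range(5):

After execution: tally = 50
50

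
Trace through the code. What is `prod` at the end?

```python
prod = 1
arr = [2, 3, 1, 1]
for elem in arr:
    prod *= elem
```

Let's trace through this code step by step.

Initialize: prod = 1
Initialize: arr = [2, 3, 1, 1]
Entering loop: for elem in arr:

After execution: prod = 6
6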